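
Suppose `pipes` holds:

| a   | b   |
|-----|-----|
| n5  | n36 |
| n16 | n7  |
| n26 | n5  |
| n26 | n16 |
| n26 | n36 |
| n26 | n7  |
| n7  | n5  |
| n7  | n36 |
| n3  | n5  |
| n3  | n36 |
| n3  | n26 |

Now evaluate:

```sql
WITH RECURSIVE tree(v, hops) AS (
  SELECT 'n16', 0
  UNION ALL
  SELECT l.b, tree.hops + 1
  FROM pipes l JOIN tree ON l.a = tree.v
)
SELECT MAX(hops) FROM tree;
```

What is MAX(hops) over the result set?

Base: (n16, hops=0).
Iteration 1: edges from {n16} -> (n7, hops=1).
Iteration 2: edges from {n7} -> (n36, hops=2), (n5, hops=2).
Iteration 3: edges from {n36,n5} -> (n36, hops=3).
Iteration 4: no outgoing edges from {n36}; recursion stops.
hops values: 0, 1, 2, 2, 3; the maximum is 3.

3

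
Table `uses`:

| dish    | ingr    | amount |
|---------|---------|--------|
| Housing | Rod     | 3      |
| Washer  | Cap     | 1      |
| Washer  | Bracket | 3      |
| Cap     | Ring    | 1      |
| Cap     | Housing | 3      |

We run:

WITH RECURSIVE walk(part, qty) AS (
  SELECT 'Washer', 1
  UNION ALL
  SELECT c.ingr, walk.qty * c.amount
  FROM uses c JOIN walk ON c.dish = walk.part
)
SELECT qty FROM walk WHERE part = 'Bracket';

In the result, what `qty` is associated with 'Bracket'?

Base: (Washer, qty=1).
Iteration 1: components of {Washer} -> Bracket = 1*3 = 3, Cap = 1*1 = 1.
Iteration 2: components of {Bracket,Cap} -> Housing = 1*3 = 3, Ring = 1*1 = 1.
Iteration 3: components of {Housing,Ring} -> Rod = 3*3 = 9.
Iteration 4: no further components; recursion stops.

3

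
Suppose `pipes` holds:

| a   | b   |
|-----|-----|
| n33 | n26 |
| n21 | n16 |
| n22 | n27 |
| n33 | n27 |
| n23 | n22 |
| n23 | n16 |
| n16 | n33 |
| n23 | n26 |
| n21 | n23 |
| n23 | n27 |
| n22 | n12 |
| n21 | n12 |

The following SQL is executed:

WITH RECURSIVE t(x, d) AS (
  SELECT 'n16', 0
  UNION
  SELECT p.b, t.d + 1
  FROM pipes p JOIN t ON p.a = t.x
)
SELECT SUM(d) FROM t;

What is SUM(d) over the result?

5

Base: (n16, d=0).
Iteration 1: edges from {n16} -> (n33, d=1).
Iteration 2: edges from {n33} -> (n26, d=2), (n27, d=2).
Iteration 3: no outgoing edges from {n26,n27}; recursion stops.
SUM(d) = 0 + 1 + 2 + 2 = 5.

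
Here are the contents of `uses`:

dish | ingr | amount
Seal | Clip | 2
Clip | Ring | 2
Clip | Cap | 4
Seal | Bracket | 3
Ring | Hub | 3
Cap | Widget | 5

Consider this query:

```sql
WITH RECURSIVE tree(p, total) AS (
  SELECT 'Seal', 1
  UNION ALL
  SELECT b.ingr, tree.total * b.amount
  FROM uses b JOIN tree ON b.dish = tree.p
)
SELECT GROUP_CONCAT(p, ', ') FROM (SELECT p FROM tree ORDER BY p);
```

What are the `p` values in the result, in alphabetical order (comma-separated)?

Bracket, Cap, Clip, Hub, Ring, Seal, Widget

Base: (Seal, total=1).
Iteration 1: components of {Seal} -> Bracket = 1*3 = 3, Clip = 1*2 = 2.
Iteration 2: components of {Bracket,Clip} -> Cap = 2*4 = 8, Ring = 2*2 = 4.
Iteration 3: components of {Cap,Ring} -> Hub = 4*3 = 12, Widget = 8*5 = 40.
Iteration 4: no further components; recursion stops.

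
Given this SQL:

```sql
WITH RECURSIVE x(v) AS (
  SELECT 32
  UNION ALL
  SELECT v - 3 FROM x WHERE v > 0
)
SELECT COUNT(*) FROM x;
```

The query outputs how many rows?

Base: v=32.
Iteration 1: 32 > 0 holds -> v = 32 - 3 = 29.
Iteration 2: 29 > 0 holds -> v = 29 - 3 = 26.
Iteration 3: 26 > 0 holds -> v = 26 - 3 = 23.
Iteration 4: 23 > 0 holds -> v = 23 - 3 = 20.
Iteration 5: 20 > 0 holds -> v = 20 - 3 = 17.
Iteration 6: 17 > 0 holds -> v = 17 - 3 = 14.
Iteration 7: 14 > 0 holds -> v = 14 - 3 = 11.
Iteration 8: 11 > 0 holds -> v = 11 - 3 = 8.
Iteration 9: 8 > 0 holds -> v = 8 - 3 = 5.
Iteration 10: 5 > 0 holds -> v = 5 - 3 = 2.
Iteration 11: 2 > 0 holds -> v = 2 - 3 = -1.
Iteration 12: -1 > 0 fails; recursion stops.
Total rows emitted: 12.

12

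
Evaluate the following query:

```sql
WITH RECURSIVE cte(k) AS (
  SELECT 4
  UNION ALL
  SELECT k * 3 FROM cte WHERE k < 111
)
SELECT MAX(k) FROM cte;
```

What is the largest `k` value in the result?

324

Base: k=4.
Iteration 1: 4 < 111 holds -> k = 4 * 3 = 12.
Iteration 2: 12 < 111 holds -> k = 12 * 3 = 36.
Iteration 3: 36 < 111 holds -> k = 36 * 3 = 108.
Iteration 4: 108 < 111 holds -> k = 108 * 3 = 324.
Iteration 5: 324 < 111 fails; recursion stops.
k values: 4, 12, 36, 108, 324; the maximum is 324.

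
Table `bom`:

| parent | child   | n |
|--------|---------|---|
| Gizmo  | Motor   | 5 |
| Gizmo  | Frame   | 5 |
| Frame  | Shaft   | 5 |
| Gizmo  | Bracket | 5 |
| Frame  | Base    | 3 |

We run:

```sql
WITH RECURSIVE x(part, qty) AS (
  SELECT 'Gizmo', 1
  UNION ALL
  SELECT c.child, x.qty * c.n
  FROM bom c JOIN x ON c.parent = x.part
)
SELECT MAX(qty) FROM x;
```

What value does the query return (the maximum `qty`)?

Base: (Gizmo, qty=1).
Iteration 1: components of {Gizmo} -> Bracket = 1*5 = 5, Frame = 1*5 = 5, Motor = 1*5 = 5.
Iteration 2: components of {Bracket,Frame,Motor} -> Base = 5*3 = 15, Shaft = 5*5 = 25.
Iteration 3: no further components; recursion stops.
qty values: 1, 5, 5, 5, 25, 15; the maximum is 25.

25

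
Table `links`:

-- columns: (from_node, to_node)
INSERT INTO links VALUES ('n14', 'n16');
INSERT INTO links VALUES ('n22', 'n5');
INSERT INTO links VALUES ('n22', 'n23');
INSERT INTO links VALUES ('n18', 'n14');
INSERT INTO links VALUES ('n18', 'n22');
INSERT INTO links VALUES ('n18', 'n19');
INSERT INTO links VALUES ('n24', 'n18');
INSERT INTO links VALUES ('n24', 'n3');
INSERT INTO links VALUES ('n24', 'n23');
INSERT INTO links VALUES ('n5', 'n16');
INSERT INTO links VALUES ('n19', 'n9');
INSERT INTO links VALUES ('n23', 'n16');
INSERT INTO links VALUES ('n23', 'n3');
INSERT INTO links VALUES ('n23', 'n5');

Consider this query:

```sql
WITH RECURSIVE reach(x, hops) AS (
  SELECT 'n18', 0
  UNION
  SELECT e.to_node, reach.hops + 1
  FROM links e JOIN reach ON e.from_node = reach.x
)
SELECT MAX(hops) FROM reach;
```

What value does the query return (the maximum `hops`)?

4

Base: (n18, hops=0).
Iteration 1: edges from {n18} -> (n14, hops=1), (n19, hops=1), (n22, hops=1).
Iteration 2: edges from {n14,n19,n22} -> (n16, hops=2), (n23, hops=2), (n5, hops=2), (n9, hops=2).
Iteration 3: edges from {n16,n23,n5,n9} -> (n16, hops=3), (n3, hops=3), (n5, hops=3). [UNION drops 1 duplicate row(s)]
Iteration 4: edges from {n16,n3,n5} -> (n16, hops=4).
Iteration 5: no outgoing edges from {n16}; recursion stops.
hops values: 0, 1, 1, 1, 2, 2, 2, 2, 3, 3, 3, 4; the maximum is 4.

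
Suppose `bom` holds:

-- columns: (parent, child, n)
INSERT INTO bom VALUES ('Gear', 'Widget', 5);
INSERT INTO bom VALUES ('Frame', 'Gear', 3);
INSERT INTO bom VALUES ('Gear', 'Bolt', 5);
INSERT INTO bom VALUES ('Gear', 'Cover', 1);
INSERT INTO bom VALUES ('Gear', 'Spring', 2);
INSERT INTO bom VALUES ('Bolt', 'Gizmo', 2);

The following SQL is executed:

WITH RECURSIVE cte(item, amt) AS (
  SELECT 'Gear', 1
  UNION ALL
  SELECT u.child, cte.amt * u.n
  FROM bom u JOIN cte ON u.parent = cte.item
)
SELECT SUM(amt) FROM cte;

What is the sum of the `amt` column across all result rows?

Base: (Gear, amt=1).
Iteration 1: components of {Gear} -> Bolt = 1*5 = 5, Cover = 1*1 = 1, Spring = 1*2 = 2, Widget = 1*5 = 5.
Iteration 2: components of {Bolt,Cover,Spring,Widget} -> Gizmo = 5*2 = 10.
Iteration 3: no further components; recursion stops.
SUM(amt) = 1 + 2 + 5 + 5 + 1 + 10 = 24.

24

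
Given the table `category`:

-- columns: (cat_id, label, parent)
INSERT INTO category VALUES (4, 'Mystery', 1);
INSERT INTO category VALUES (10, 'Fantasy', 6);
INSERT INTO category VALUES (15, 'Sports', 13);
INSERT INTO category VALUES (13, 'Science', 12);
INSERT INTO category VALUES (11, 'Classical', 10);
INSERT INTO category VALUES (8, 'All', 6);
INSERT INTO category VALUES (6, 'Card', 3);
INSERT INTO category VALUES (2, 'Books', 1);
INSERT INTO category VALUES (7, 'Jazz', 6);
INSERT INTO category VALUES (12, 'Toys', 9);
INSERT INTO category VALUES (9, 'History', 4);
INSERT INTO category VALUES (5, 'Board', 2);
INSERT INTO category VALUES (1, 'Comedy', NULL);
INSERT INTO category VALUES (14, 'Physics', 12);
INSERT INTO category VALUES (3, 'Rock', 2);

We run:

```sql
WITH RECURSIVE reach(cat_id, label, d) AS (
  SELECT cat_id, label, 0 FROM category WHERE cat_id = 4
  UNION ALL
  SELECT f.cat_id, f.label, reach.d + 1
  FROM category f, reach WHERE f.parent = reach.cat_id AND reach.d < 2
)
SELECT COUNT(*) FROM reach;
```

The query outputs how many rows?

3

Base: cat_id=4 (Mystery) at d 0.
Iteration 1: rows with parent in {4} -> History (id 9, d 1).
Iteration 2: rows with parent in {9} -> Toys (id 12, d 2).
Iteration 3: d < 2 fails for all current rows; recursion stops.
Total rows emitted: 3.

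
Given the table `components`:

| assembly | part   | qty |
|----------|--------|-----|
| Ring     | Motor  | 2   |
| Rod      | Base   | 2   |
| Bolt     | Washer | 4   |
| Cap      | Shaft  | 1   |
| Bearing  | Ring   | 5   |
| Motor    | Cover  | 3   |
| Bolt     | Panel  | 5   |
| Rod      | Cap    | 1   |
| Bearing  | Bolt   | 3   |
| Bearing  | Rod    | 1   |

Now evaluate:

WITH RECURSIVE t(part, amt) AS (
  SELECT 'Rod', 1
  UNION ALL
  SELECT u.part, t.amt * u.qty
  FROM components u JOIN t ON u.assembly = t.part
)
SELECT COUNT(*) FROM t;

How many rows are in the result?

4

Base: (Rod, amt=1).
Iteration 1: components of {Rod} -> Base = 1*2 = 2, Cap = 1*1 = 1.
Iteration 2: components of {Base,Cap} -> Shaft = 1*1 = 1.
Iteration 3: no further components; recursion stops.
Total rows emitted: 4.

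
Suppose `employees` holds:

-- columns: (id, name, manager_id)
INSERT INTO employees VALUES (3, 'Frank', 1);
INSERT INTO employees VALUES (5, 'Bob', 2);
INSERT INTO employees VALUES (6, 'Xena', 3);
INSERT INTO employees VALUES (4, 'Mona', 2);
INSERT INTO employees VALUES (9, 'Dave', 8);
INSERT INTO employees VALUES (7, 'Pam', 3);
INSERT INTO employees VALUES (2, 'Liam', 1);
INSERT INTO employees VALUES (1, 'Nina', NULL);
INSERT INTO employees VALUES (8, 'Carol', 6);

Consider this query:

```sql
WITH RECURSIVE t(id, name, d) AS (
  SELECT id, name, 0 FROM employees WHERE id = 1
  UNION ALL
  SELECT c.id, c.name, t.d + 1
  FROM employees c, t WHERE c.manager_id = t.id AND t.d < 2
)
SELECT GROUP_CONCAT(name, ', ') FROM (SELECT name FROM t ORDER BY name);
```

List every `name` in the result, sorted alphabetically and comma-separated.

Base: id=1 (Nina) at d 0.
Iteration 1: rows with manager_id in {1} -> Liam (id 2, d 1), Frank (id 3, d 1).
Iteration 2: rows with manager_id in {2,3} -> Mona (id 4, d 2), Bob (id 5, d 2), Xena (id 6, d 2), Pam (id 7, d 2).
Iteration 3: d < 2 fails for all current rows; recursion stops.

Bob, Frank, Liam, Mona, Nina, Pam, Xena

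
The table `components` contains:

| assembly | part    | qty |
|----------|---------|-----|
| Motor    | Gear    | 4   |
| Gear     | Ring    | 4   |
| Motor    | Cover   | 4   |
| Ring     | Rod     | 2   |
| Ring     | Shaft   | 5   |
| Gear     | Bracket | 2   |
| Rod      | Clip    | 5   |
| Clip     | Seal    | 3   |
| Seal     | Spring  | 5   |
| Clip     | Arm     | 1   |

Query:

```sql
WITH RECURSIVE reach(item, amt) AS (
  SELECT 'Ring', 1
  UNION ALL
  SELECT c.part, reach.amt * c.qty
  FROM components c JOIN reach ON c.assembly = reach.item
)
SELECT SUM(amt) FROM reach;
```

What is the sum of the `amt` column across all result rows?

Base: (Ring, amt=1).
Iteration 1: components of {Ring} -> Rod = 1*2 = 2, Shaft = 1*5 = 5.
Iteration 2: components of {Rod,Shaft} -> Clip = 2*5 = 10.
Iteration 3: components of {Clip} -> Arm = 10*1 = 10, Seal = 10*3 = 30.
Iteration 4: components of {Arm,Seal} -> Spring = 30*5 = 150.
Iteration 5: no further components; recursion stops.
SUM(amt) = 1 + 2 + 5 + 10 + 30 + 10 + 150 = 208.

208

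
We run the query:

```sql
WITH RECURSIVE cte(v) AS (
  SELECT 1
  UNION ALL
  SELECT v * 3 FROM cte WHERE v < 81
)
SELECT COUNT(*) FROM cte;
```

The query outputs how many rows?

5

Base: v=1.
Iteration 1: 1 < 81 holds -> v = 1 * 3 = 3.
Iteration 2: 3 < 81 holds -> v = 3 * 3 = 9.
Iteration 3: 9 < 81 holds -> v = 9 * 3 = 27.
Iteration 4: 27 < 81 holds -> v = 27 * 3 = 81.
Iteration 5: 81 < 81 fails; recursion stops.
Total rows emitted: 5.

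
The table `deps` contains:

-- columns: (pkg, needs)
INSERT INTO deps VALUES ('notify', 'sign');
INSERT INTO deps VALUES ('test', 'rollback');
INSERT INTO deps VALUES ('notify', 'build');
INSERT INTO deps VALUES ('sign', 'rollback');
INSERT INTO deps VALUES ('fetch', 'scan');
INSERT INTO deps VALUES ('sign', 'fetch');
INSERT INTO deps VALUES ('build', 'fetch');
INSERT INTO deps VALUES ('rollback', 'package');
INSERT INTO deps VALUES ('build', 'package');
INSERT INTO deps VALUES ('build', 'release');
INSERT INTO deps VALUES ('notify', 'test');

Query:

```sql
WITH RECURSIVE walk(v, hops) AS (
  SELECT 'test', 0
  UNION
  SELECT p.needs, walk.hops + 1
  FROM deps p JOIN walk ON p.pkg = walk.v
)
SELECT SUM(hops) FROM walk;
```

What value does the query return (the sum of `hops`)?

Base: (test, hops=0).
Iteration 1: edges from {test} -> (rollback, hops=1).
Iteration 2: edges from {rollback} -> (package, hops=2).
Iteration 3: no outgoing edges from {package}; recursion stops.
SUM(hops) = 0 + 1 + 2 = 3.

3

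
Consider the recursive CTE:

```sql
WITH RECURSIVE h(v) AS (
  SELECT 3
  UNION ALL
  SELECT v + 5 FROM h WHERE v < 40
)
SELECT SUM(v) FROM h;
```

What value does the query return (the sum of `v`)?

207

Base: v=3.
Iteration 1: 3 < 40 holds -> v = 3 + 5 = 8.
Iteration 2: 8 < 40 holds -> v = 8 + 5 = 13.
Iteration 3: 13 < 40 holds -> v = 13 + 5 = 18.
Iteration 4: 18 < 40 holds -> v = 18 + 5 = 23.
Iteration 5: 23 < 40 holds -> v = 23 + 5 = 28.
Iteration 6: 28 < 40 holds -> v = 28 + 5 = 33.
Iteration 7: 33 < 40 holds -> v = 33 + 5 = 38.
Iteration 8: 38 < 40 holds -> v = 38 + 5 = 43.
Iteration 9: 43 < 40 fails; recursion stops.
SUM(v) = 3 + 8 + 13 + 18 + 23 + 28 + 33 + 38 + 43 = 207.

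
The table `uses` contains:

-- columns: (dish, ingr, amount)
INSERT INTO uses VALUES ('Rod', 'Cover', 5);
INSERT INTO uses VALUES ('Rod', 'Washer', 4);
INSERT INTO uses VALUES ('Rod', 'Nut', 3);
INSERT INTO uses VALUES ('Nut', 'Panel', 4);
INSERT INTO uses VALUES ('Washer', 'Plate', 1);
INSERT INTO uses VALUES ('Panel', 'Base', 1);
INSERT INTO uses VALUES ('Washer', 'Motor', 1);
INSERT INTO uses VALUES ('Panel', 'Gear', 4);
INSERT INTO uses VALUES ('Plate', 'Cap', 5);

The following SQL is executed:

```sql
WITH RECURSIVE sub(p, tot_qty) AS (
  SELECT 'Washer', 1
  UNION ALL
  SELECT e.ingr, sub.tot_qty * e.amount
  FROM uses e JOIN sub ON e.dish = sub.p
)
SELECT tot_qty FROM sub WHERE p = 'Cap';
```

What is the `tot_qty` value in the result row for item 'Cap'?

5

Base: (Washer, tot_qty=1).
Iteration 1: components of {Washer} -> Motor = 1*1 = 1, Plate = 1*1 = 1.
Iteration 2: components of {Motor,Plate} -> Cap = 1*5 = 5.
Iteration 3: no further components; recursion stops.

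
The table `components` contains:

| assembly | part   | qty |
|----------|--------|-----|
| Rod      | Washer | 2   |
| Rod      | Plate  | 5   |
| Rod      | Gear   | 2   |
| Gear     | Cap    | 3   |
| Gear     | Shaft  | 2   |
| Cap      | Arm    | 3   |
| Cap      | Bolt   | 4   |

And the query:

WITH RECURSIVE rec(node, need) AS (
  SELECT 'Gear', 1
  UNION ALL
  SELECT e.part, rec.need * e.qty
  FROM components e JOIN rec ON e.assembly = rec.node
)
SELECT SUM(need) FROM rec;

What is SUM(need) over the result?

Base: (Gear, need=1).
Iteration 1: components of {Gear} -> Cap = 1*3 = 3, Shaft = 1*2 = 2.
Iteration 2: components of {Cap,Shaft} -> Arm = 3*3 = 9, Bolt = 3*4 = 12.
Iteration 3: no further components; recursion stops.
SUM(need) = 1 + 3 + 2 + 9 + 12 = 27.

27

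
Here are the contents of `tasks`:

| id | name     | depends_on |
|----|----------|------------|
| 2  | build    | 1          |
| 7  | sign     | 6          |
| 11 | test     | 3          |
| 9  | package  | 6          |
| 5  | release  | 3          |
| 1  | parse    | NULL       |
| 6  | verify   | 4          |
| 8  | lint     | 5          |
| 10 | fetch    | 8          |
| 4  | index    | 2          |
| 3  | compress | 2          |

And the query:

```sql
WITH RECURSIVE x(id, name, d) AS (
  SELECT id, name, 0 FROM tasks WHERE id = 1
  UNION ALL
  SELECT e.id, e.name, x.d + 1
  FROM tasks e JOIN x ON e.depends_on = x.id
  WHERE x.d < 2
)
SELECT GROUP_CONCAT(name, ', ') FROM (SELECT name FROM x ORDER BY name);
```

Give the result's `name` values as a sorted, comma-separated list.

Base: id=1 (parse) at d 0.
Iteration 1: rows with depends_on in {1} -> build (id 2, d 1).
Iteration 2: rows with depends_on in {2} -> compress (id 3, d 2), index (id 4, d 2).
Iteration 3: d < 2 fails for all current rows; recursion stops.

build, compress, index, parse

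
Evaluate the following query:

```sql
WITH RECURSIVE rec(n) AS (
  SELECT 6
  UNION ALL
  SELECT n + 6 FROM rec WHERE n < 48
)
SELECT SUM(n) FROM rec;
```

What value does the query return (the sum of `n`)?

Base: n=6.
Iteration 1: 6 < 48 holds -> n = 6 + 6 = 12.
Iteration 2: 12 < 48 holds -> n = 12 + 6 = 18.
Iteration 3: 18 < 48 holds -> n = 18 + 6 = 24.
Iteration 4: 24 < 48 holds -> n = 24 + 6 = 30.
Iteration 5: 30 < 48 holds -> n = 30 + 6 = 36.
Iteration 6: 36 < 48 holds -> n = 36 + 6 = 42.
Iteration 7: 42 < 48 holds -> n = 42 + 6 = 48.
Iteration 8: 48 < 48 fails; recursion stops.
SUM(n) = 6 + 12 + 18 + 24 + 30 + 36 + 42 + 48 = 216.

216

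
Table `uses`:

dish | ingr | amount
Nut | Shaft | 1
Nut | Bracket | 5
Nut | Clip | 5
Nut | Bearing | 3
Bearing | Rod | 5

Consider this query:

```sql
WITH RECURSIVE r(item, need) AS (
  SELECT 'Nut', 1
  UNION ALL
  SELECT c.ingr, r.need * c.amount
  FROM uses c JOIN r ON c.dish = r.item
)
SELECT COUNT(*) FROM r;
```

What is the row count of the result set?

6

Base: (Nut, need=1).
Iteration 1: components of {Nut} -> Bearing = 1*3 = 3, Bracket = 1*5 = 5, Clip = 1*5 = 5, Shaft = 1*1 = 1.
Iteration 2: components of {Bearing,Bracket,Clip,Shaft} -> Rod = 3*5 = 15.
Iteration 3: no further components; recursion stops.
Total rows emitted: 6.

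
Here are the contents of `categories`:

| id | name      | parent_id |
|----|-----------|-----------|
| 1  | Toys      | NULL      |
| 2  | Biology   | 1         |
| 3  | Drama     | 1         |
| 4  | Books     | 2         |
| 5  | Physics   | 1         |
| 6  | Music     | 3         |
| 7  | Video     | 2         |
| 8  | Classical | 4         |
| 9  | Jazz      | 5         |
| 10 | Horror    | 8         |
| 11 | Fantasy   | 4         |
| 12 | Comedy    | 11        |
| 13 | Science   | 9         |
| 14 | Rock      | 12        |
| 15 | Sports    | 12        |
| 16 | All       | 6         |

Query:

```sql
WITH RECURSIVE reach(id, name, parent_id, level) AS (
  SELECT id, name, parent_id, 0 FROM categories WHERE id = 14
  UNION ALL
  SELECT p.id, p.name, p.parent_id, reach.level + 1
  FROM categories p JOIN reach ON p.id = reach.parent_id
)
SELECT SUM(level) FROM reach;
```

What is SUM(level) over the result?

15

Base: id=14 (Rock), parent_id=12, level 0.
Iteration 1: join on id=12 -> Comedy (id 12, parent_id=11, level 1).
Iteration 2: join on id=11 -> Fantasy (id 11, parent_id=4, level 2).
Iteration 3: join on id=4 -> Books (id 4, parent_id=2, level 3).
Iteration 4: join on id=2 -> Biology (id 2, parent_id=1, level 4).
Iteration 5: join on id=1 -> Toys (id 1, parent_id=NULL, level 5).
Iteration 6: parent_id is NULL; no match; recursion stops.
SUM(level) = 0 + 1 + 2 + 3 + 4 + 5 = 15.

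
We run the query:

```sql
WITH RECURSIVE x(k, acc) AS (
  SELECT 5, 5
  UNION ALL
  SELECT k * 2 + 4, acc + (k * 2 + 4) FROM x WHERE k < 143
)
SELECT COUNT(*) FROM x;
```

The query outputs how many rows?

Base: k=5, acc=5.
Iteration 1: 5 < 143 holds -> k = 5 * 2 + 4 = 14, acc = 5 + 14 = 19.
Iteration 2: 14 < 143 holds -> k = 14 * 2 + 4 = 32, acc = 19 + 32 = 51.
Iteration 3: 32 < 143 holds -> k = 32 * 2 + 4 = 68, acc = 51 + 68 = 119.
Iteration 4: 68 < 143 holds -> k = 68 * 2 + 4 = 140, acc = 119 + 140 = 259.
Iteration 5: 140 < 143 holds -> k = 140 * 2 + 4 = 284, acc = 259 + 284 = 543.
Iteration 6: 284 < 143 fails; recursion stops.
Total rows emitted: 6.

6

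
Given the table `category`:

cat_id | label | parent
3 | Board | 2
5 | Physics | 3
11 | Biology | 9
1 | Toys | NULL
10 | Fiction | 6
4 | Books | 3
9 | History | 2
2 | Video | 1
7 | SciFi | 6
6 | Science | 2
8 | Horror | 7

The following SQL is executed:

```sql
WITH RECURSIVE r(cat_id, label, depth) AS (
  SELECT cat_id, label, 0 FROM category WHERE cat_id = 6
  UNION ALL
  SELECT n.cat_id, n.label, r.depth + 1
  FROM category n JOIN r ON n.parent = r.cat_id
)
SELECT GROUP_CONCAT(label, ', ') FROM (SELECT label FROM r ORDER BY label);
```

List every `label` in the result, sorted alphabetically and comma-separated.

Fiction, Horror, SciFi, Science

Base: cat_id=6 (Science) at depth 0.
Iteration 1: rows with parent in {6} -> SciFi (id 7, depth 1), Fiction (id 10, depth 1).
Iteration 2: rows with parent in {7,10} -> Horror (id 8, depth 2).
Iteration 3: no rows with parent in {8}; recursion stops.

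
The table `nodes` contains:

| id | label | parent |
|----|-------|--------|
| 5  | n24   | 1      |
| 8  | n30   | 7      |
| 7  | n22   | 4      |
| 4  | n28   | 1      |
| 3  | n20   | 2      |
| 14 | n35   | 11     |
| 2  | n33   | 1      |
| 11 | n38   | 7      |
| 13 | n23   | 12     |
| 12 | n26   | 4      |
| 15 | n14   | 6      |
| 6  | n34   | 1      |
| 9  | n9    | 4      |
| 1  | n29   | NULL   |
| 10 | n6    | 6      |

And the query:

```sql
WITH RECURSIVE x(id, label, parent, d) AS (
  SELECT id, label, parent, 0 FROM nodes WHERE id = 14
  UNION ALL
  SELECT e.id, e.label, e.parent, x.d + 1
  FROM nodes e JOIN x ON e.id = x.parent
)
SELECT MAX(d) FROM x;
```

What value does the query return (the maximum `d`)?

Base: id=14 (n35), parent=11, d 0.
Iteration 1: join on id=11 -> n38 (id 11, parent=7, d 1).
Iteration 2: join on id=7 -> n22 (id 7, parent=4, d 2).
Iteration 3: join on id=4 -> n28 (id 4, parent=1, d 3).
Iteration 4: join on id=1 -> n29 (id 1, parent=NULL, d 4).
Iteration 5: parent is NULL; no match; recursion stops.
d values: 0, 1, 2, 3, 4; the maximum is 4.

4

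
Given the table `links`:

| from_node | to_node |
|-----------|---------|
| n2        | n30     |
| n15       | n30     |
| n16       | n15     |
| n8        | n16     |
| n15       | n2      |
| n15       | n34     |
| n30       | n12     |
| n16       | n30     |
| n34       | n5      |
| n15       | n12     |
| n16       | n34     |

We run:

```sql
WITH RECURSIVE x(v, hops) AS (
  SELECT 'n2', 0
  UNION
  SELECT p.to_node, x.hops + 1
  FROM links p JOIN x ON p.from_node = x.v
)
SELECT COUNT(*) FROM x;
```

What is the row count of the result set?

Base: (n2, hops=0).
Iteration 1: edges from {n2} -> (n30, hops=1).
Iteration 2: edges from {n30} -> (n12, hops=2).
Iteration 3: no outgoing edges from {n12}; recursion stops.
Total rows emitted: 3.

3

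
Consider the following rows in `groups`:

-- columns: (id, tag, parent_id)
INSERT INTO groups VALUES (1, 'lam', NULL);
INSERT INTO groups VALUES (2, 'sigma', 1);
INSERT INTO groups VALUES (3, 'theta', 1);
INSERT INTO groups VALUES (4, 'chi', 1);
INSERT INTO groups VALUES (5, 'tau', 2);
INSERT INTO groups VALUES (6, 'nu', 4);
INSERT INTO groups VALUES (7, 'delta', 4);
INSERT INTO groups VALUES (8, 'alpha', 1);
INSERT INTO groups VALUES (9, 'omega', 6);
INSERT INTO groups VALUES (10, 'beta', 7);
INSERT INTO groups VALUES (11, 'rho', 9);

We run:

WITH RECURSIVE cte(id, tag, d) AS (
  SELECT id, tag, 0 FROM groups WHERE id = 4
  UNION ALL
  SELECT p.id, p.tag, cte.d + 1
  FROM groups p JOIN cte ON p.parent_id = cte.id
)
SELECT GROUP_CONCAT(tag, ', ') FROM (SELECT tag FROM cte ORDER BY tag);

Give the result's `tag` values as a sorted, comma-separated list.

Base: id=4 (chi) at d 0.
Iteration 1: rows with parent_id in {4} -> nu (id 6, d 1), delta (id 7, d 1).
Iteration 2: rows with parent_id in {6,7} -> omega (id 9, d 2), beta (id 10, d 2).
Iteration 3: rows with parent_id in {9,10} -> rho (id 11, d 3).
Iteration 4: no rows with parent_id in {11}; recursion stops.

beta, chi, delta, nu, omega, rho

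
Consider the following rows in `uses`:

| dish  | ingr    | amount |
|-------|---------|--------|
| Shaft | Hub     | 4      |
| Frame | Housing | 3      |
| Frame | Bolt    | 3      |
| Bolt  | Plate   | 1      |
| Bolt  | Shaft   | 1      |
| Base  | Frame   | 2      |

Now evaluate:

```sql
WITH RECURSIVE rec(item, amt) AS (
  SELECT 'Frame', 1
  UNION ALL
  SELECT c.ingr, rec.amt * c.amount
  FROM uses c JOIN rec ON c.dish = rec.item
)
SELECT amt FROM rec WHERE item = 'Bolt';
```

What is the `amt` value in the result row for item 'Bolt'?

3

Base: (Frame, amt=1).
Iteration 1: components of {Frame} -> Bolt = 1*3 = 3, Housing = 1*3 = 3.
Iteration 2: components of {Bolt,Housing} -> Plate = 3*1 = 3, Shaft = 3*1 = 3.
Iteration 3: components of {Plate,Shaft} -> Hub = 3*4 = 12.
Iteration 4: no further components; recursion stops.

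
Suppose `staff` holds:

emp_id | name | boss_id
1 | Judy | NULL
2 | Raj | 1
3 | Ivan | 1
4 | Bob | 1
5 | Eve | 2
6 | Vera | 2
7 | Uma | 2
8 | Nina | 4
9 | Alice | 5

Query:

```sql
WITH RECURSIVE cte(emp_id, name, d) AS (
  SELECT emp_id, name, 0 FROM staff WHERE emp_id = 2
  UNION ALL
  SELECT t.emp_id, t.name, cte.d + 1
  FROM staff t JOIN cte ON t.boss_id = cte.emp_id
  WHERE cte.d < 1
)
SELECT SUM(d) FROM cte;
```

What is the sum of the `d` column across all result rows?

Base: emp_id=2 (Raj) at d 0.
Iteration 1: rows with boss_id in {2} -> Eve (id 5, d 1), Vera (id 6, d 1), Uma (id 7, d 1).
Iteration 2: d < 1 fails for all current rows; recursion stops.
SUM(d) = 0 + 1 + 1 + 1 = 3.

3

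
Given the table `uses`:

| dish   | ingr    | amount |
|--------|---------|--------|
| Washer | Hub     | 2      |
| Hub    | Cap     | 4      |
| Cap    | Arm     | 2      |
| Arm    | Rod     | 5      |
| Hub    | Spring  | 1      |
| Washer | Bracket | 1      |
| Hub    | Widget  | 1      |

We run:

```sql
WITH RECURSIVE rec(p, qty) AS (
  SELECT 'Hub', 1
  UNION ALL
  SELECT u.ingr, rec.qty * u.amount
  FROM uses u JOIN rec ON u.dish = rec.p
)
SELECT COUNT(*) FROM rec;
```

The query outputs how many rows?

6

Base: (Hub, qty=1).
Iteration 1: components of {Hub} -> Cap = 1*4 = 4, Spring = 1*1 = 1, Widget = 1*1 = 1.
Iteration 2: components of {Cap,Spring,Widget} -> Arm = 4*2 = 8.
Iteration 3: components of {Arm} -> Rod = 8*5 = 40.
Iteration 4: no further components; recursion stops.
Total rows emitted: 6.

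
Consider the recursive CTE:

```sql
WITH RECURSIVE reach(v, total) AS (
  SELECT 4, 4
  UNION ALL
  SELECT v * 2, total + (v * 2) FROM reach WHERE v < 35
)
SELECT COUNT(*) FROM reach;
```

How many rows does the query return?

5

Base: v=4, total=4.
Iteration 1: 4 < 35 holds -> v = 4 * 2 = 8, total = 4 + 8 = 12.
Iteration 2: 8 < 35 holds -> v = 8 * 2 = 16, total = 12 + 16 = 28.
Iteration 3: 16 < 35 holds -> v = 16 * 2 = 32, total = 28 + 32 = 60.
Iteration 4: 32 < 35 holds -> v = 32 * 2 = 64, total = 60 + 64 = 124.
Iteration 5: 64 < 35 fails; recursion stops.
Total rows emitted: 5.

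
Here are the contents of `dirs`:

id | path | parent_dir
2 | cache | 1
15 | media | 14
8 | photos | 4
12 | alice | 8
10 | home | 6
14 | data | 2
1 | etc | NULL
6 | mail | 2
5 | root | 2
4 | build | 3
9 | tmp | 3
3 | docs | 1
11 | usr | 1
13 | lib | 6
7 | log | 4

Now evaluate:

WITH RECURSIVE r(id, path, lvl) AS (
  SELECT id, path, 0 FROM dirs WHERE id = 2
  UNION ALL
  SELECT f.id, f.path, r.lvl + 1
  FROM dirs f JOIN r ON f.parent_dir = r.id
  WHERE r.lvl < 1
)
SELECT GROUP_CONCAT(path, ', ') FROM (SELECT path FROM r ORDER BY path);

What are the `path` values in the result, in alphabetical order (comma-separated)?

cache, data, mail, root

Base: id=2 (cache) at lvl 0.
Iteration 1: rows with parent_dir in {2} -> root (id 5, lvl 1), mail (id 6, lvl 1), data (id 14, lvl 1).
Iteration 2: lvl < 1 fails for all current rows; recursion stops.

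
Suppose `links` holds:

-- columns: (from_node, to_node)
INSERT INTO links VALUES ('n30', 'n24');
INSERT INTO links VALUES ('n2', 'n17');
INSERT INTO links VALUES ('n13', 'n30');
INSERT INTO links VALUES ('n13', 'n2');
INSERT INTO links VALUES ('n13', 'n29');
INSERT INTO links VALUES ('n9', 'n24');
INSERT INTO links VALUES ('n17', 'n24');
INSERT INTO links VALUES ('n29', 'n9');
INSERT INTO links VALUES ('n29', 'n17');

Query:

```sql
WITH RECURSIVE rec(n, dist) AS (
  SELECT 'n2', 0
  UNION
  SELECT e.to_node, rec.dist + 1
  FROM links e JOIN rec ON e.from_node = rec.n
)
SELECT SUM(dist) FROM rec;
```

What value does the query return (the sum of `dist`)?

Base: (n2, dist=0).
Iteration 1: edges from {n2} -> (n17, dist=1).
Iteration 2: edges from {n17} -> (n24, dist=2).
Iteration 3: no outgoing edges from {n24}; recursion stops.
SUM(dist) = 0 + 1 + 2 = 3.

3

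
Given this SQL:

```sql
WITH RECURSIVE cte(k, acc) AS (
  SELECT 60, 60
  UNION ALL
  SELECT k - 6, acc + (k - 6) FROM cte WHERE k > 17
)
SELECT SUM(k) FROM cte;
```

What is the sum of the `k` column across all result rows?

Base: k=60, acc=60.
Iteration 1: 60 > 17 holds -> k = 60 - 6 = 54, acc = 60 + 54 = 114.
Iteration 2: 54 > 17 holds -> k = 54 - 6 = 48, acc = 114 + 48 = 162.
Iteration 3: 48 > 17 holds -> k = 48 - 6 = 42, acc = 162 + 42 = 204.
Iteration 4: 42 > 17 holds -> k = 42 - 6 = 36, acc = 204 + 36 = 240.
Iteration 5: 36 > 17 holds -> k = 36 - 6 = 30, acc = 240 + 30 = 270.
Iteration 6: 30 > 17 holds -> k = 30 - 6 = 24, acc = 270 + 24 = 294.
Iteration 7: 24 > 17 holds -> k = 24 - 6 = 18, acc = 294 + 18 = 312.
Iteration 8: 18 > 17 holds -> k = 18 - 6 = 12, acc = 312 + 12 = 324.
Iteration 9: 12 > 17 fails; recursion stops.
SUM(k) = 60 + 54 + 48 + 42 + 36 + 30 + 24 + 18 + 12 = 324.

324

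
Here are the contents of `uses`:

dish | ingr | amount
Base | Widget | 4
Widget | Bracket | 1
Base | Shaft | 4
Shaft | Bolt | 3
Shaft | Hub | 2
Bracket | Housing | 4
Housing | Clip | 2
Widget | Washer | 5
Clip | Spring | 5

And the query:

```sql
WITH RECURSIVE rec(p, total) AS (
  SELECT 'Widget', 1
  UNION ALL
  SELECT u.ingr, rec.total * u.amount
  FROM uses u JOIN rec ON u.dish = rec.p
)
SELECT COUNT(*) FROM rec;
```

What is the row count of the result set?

6

Base: (Widget, total=1).
Iteration 1: components of {Widget} -> Bracket = 1*1 = 1, Washer = 1*5 = 5.
Iteration 2: components of {Bracket,Washer} -> Housing = 1*4 = 4.
Iteration 3: components of {Housing} -> Clip = 4*2 = 8.
Iteration 4: components of {Clip} -> Spring = 8*5 = 40.
Iteration 5: no further components; recursion stops.
Total rows emitted: 6.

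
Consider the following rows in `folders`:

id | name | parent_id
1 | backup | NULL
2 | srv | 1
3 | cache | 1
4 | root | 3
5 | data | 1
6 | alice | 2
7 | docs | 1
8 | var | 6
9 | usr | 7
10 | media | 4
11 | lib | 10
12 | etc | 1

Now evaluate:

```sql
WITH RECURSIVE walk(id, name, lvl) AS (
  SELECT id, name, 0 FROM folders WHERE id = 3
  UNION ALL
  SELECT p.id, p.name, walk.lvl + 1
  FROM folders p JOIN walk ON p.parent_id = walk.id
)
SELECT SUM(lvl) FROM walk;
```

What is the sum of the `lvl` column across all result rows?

6

Base: id=3 (cache) at lvl 0.
Iteration 1: rows with parent_id in {3} -> root (id 4, lvl 1).
Iteration 2: rows with parent_id in {4} -> media (id 10, lvl 2).
Iteration 3: rows with parent_id in {10} -> lib (id 11, lvl 3).
Iteration 4: no rows with parent_id in {11}; recursion stops.
SUM(lvl) = 0 + 1 + 2 + 3 = 6.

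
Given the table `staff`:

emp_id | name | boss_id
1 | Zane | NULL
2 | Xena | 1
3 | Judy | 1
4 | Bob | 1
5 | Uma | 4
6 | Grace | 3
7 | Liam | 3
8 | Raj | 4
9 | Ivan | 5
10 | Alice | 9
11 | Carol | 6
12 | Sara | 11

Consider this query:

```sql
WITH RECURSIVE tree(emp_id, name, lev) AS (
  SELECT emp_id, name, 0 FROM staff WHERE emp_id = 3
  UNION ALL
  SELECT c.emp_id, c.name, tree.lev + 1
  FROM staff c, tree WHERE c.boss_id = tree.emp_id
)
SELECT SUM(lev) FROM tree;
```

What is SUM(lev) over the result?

7

Base: emp_id=3 (Judy) at lev 0.
Iteration 1: rows with boss_id in {3} -> Grace (id 6, lev 1), Liam (id 7, lev 1).
Iteration 2: rows with boss_id in {6,7} -> Carol (id 11, lev 2).
Iteration 3: rows with boss_id in {11} -> Sara (id 12, lev 3).
Iteration 4: no rows with boss_id in {12}; recursion stops.
SUM(lev) = 0 + 1 + 1 + 2 + 3 = 7.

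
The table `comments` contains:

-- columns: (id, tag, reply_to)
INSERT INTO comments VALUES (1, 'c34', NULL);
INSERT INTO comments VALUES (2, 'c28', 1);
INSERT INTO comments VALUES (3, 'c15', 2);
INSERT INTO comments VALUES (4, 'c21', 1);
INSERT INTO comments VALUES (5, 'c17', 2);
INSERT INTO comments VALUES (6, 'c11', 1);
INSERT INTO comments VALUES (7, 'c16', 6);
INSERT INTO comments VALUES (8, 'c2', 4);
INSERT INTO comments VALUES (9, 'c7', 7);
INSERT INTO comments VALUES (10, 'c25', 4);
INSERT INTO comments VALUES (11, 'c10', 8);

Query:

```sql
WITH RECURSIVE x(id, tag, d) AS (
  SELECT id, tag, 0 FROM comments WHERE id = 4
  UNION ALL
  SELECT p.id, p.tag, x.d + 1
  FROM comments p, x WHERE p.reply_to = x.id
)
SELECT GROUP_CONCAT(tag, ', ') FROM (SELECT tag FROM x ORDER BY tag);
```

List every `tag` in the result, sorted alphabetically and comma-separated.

c10, c2, c21, c25

Base: id=4 (c21) at d 0.
Iteration 1: rows with reply_to in {4} -> c2 (id 8, d 1), c25 (id 10, d 1).
Iteration 2: rows with reply_to in {8,10} -> c10 (id 11, d 2).
Iteration 3: no rows with reply_to in {11}; recursion stops.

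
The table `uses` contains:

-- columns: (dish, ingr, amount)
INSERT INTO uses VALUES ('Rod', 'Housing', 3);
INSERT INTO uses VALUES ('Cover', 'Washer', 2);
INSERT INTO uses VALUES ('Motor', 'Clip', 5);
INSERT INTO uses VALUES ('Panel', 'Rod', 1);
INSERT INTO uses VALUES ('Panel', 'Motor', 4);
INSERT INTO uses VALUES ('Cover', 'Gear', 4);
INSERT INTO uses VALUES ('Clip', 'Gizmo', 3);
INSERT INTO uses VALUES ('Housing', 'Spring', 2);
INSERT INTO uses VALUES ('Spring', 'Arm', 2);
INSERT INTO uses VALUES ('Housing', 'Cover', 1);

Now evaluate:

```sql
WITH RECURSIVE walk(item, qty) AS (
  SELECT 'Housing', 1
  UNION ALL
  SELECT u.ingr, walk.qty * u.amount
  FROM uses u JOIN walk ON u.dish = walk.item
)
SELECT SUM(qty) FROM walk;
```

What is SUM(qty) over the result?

Base: (Housing, qty=1).
Iteration 1: components of {Housing} -> Cover = 1*1 = 1, Spring = 1*2 = 2.
Iteration 2: components of {Cover,Spring} -> Arm = 2*2 = 4, Gear = 1*4 = 4, Washer = 1*2 = 2.
Iteration 3: no further components; recursion stops.
SUM(qty) = 1 + 2 + 1 + 4 + 4 + 2 = 14.

14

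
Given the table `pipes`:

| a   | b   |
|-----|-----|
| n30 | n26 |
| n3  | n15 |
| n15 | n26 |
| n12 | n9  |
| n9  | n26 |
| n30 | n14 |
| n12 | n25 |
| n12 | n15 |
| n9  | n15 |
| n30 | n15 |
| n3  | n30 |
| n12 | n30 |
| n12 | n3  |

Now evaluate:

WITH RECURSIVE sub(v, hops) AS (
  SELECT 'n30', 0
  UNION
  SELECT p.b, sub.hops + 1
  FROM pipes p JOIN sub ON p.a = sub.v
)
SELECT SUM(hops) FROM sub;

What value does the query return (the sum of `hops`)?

5

Base: (n30, hops=0).
Iteration 1: edges from {n30} -> (n14, hops=1), (n15, hops=1), (n26, hops=1).
Iteration 2: edges from {n14,n15,n26} -> (n26, hops=2).
Iteration 3: no outgoing edges from {n26}; recursion stops.
SUM(hops) = 0 + 1 + 1 + 1 + 2 = 5.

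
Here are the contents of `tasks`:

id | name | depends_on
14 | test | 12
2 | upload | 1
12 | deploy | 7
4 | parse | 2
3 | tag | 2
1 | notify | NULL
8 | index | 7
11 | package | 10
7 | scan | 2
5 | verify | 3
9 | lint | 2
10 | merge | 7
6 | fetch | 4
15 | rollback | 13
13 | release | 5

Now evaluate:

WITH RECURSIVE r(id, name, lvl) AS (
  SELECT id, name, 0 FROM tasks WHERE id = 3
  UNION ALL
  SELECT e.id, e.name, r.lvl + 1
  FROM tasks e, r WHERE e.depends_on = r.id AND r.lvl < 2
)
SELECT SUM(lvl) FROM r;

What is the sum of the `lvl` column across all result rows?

3

Base: id=3 (tag) at lvl 0.
Iteration 1: rows with depends_on in {3} -> verify (id 5, lvl 1).
Iteration 2: rows with depends_on in {5} -> release (id 13, lvl 2).
Iteration 3: lvl < 2 fails for all current rows; recursion stops.
SUM(lvl) = 0 + 1 + 2 = 3.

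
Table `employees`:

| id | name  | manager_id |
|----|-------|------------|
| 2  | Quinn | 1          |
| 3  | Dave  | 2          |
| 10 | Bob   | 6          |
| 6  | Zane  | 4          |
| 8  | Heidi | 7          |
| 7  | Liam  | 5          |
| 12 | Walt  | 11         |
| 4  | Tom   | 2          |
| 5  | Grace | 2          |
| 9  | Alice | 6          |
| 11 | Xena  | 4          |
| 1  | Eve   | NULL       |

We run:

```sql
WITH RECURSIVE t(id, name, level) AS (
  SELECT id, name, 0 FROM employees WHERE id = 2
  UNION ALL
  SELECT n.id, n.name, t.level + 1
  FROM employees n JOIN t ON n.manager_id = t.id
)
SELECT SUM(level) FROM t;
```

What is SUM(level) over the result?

Base: id=2 (Quinn) at level 0.
Iteration 1: rows with manager_id in {2} -> Dave (id 3, level 1), Tom (id 4, level 1), Grace (id 5, level 1).
Iteration 2: rows with manager_id in {3,4,5} -> Zane (id 6, level 2), Liam (id 7, level 2), Xena (id 11, level 2).
Iteration 3: rows with manager_id in {6,7,11} -> Heidi (id 8, level 3), Alice (id 9, level 3), Bob (id 10, level 3), Walt (id 12, level 3).
Iteration 4: no rows with manager_id in {8,9,10,12}; recursion stops.
SUM(level) = 0 + 1 + 1 + 1 + 2 + 2 + 2 + 3 + 3 + 3 + 3 = 21.

21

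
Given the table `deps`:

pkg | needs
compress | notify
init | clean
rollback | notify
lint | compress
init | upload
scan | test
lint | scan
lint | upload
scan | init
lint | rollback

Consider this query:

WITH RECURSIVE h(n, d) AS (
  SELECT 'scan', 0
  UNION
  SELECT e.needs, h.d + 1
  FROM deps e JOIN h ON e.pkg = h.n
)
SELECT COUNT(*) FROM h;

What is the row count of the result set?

5

Base: (scan, d=0).
Iteration 1: edges from {scan} -> (init, d=1), (test, d=1).
Iteration 2: edges from {init,test} -> (clean, d=2), (upload, d=2).
Iteration 3: no outgoing edges from {clean,upload}; recursion stops.
Total rows emitted: 5.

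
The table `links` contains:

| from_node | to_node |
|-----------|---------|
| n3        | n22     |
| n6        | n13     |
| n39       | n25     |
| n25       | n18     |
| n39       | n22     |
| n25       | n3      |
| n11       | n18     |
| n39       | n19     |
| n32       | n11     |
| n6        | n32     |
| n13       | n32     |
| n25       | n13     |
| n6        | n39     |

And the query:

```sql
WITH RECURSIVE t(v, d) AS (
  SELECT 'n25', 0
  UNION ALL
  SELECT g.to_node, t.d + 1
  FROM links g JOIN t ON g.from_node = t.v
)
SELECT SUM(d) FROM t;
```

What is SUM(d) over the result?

Base: (n25, d=0).
Iteration 1: edges from {n25} -> (n13, d=1), (n18, d=1), (n3, d=1).
Iteration 2: edges from {n13,n18,n3} -> (n22, d=2), (n32, d=2).
Iteration 3: edges from {n22,n32} -> (n11, d=3).
Iteration 4: edges from {n11} -> (n18, d=4).
Iteration 5: no outgoing edges from {n18}; recursion stops.
SUM(d) = 0 + 1 + 1 + 1 + 2 + 2 + 3 + 4 = 14.

14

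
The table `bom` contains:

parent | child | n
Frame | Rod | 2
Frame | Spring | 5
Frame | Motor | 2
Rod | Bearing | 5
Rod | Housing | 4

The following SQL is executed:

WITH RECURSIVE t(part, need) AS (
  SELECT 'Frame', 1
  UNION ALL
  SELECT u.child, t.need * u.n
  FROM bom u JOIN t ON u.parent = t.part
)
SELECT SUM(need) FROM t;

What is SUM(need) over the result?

Base: (Frame, need=1).
Iteration 1: components of {Frame} -> Motor = 1*2 = 2, Rod = 1*2 = 2, Spring = 1*5 = 5.
Iteration 2: components of {Motor,Rod,Spring} -> Bearing = 2*5 = 10, Housing = 2*4 = 8.
Iteration 3: no further components; recursion stops.
SUM(need) = 1 + 2 + 5 + 2 + 10 + 8 = 28.

28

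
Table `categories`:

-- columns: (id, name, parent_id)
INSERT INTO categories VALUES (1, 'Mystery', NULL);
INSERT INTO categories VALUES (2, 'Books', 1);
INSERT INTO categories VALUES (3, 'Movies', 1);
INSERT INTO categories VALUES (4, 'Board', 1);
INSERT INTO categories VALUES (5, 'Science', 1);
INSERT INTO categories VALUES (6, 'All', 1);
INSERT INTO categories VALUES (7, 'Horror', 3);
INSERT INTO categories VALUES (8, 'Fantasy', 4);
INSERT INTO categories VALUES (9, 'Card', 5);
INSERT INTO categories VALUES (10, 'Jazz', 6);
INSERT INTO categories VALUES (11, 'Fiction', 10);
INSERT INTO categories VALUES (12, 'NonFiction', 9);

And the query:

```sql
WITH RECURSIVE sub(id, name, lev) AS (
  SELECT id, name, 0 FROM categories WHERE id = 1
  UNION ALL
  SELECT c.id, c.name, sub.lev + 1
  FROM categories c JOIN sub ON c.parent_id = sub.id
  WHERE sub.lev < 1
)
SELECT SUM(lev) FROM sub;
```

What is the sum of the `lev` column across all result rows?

5

Base: id=1 (Mystery) at lev 0.
Iteration 1: rows with parent_id in {1} -> Books (id 2, lev 1), Movies (id 3, lev 1), Board (id 4, lev 1), Science (id 5, lev 1), All (id 6, lev 1).
Iteration 2: lev < 1 fails for all current rows; recursion stops.
SUM(lev) = 0 + 1 + 1 + 1 + 1 + 1 = 5.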